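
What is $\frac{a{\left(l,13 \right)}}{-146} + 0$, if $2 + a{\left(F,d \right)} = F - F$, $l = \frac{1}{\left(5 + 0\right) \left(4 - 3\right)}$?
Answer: $\frac{1}{73} \approx 0.013699$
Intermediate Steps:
$l = \frac{1}{5}$ ($l = \frac{1}{5 \cdot 1} = \frac{1}{5} \approx 0.2$)
$a{\left(F,d \right)} = -2$ ($a{\left(F,d \right)} = -2 + \left(F - F\right) = -2 + 0 = -2$)
$\frac{a{\left(l,13 \right)}}{-146} + 0 = - \frac{2}{-146} + 0 = \left(-2\right) \left(- \frac{1}{146}\right) + 0 = \frac{1}{73} + 0 = \frac{1}{73}$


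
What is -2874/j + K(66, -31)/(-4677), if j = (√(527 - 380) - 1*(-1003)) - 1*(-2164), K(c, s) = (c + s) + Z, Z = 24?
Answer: -21580806172/23454551667 + 10059*√3/5014871 ≈ -0.91664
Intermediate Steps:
K(c, s) = 24 + c + s (K(c, s) = (c + s) + 24 = 24 + c + s)
j = 3167 + 7*√3 (j = (√147 + 1003) + 2164 = (7*√3 + 1003) + 2164 = (1003 + 7*√3) + 2164 = 3167 + 7*√3 ≈ 3179.1)
-2874/j + K(66, -31)/(-4677) = -2874/(3167 + 7*√3) + (24 + 66 - 31)/(-4677) = -2874/(3167 + 7*√3) + 59*(-1/4677) = -2874/(3167 + 7*√3) - 59/4677 = -59/4677 - 2874/(3167 + 7*√3)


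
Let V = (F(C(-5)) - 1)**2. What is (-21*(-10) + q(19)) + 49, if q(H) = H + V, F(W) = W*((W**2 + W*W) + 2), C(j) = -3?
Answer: 3999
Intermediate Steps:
F(W) = W*(2 + 2*W**2) (F(W) = W*((W**2 + W**2) + 2) = W*(2*W**2 + 2) = W*(2 + 2*W**2))
V = 3721 (V = (2*(-3)*(1 + (-3)**2) - 1)**2 = (2*(-3)*(1 + 9) - 1)**2 = (2*(-3)*10 - 1)**2 = (-60 - 1)**2 = (-61)**2 = 3721)
q(H) = 3721 + H (q(H) = H + 3721 = 3721 + H)
(-21*(-10) + q(19)) + 49 = (-21*(-10) + (3721 + 19)) + 49 = (210 + 3740) + 49 = 3950 + 49 = 3999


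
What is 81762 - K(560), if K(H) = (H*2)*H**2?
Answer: -351150238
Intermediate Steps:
K(H) = 2*H**3 (K(H) = (2*H)*H**2 = 2*H**3)
81762 - K(560) = 81762 - 2*560**3 = 81762 - 2*175616000 = 81762 - 1*351232000 = 81762 - 351232000 = -351150238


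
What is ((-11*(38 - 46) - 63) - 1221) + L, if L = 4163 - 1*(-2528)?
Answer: 5495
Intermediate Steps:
L = 6691 (L = 4163 + 2528 = 6691)
((-11*(38 - 46) - 63) - 1221) + L = ((-11*(38 - 46) - 63) - 1221) + 6691 = ((-11*(-8) - 63) - 1221) + 6691 = ((88 - 63) - 1221) + 6691 = (25 - 1221) + 6691 = -1196 + 6691 = 5495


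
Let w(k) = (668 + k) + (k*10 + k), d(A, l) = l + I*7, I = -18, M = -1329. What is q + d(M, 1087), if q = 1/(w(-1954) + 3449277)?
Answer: 3292863618/3426497 ≈ 961.00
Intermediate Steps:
d(A, l) = -126 + l (d(A, l) = l - 18*7 = l - 126 = -126 + l)
w(k) = 668 + 12*k (w(k) = (668 + k) + (10*k + k) = (668 + k) + 11*k = 668 + 12*k)
q = 1/3426497 (q = 1/((668 + 12*(-1954)) + 3449277) = 1/((668 - 23448) + 3449277) = 1/(-22780 + 3449277) = 1/3426497 ≈ 2.9184e-7)
q + d(M, 1087) = 1/3426497 + (-126 + 1087) = 1/3426497 + 961 = 3292863618/3426497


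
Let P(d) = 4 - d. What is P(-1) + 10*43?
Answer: 435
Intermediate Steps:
P(-1) + 10*43 = (4 - 1*(-1)) + 10*43 = (4 + 1) + 430 = 5 + 430 = 435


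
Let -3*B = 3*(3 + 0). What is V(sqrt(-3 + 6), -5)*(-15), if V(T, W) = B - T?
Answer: 45 + 15*sqrt(3) ≈ 70.981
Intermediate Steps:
B = -3 (B = -(3 + 0) = -3 ≈ -3.0000)
V(T, W) = -3 - T
V(sqrt(-3 + 6), -5)*(-15) = (-3 - sqrt(-3 + 6))*(-15) = (-3 - sqrt(3))*(-15) = 45 + 15*sqrt(3)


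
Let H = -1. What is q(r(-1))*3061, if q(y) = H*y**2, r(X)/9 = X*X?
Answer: -247941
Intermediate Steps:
r(X) = 9*X**2 (r(X) = 9*(X*X) = 9*X**2)
q(y) = -y**2
q(r(-1))*3061 = -(9*(-1)**2)**2*3061 = -(9*1)**2*3061 = -1*9**2*3061 = -1*81*3061 = -81*3061 = -247941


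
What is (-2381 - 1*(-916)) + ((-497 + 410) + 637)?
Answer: -915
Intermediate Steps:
(-2381 - 1*(-916)) + ((-497 + 410) + 637) = (-2381 + 916) + (-87 + 637) = -1465 + 550 = -915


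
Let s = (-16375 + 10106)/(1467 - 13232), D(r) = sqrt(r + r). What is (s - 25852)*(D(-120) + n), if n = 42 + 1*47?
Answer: -27068683479/11765 - 1216570044*I*sqrt(15)/11765 ≈ -2.3008e+6 - 4.0049e+5*I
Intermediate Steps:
D(r) = sqrt(2)*sqrt(r) (D(r) = sqrt(2*r) = sqrt(2)*sqrt(r))
n = 89 (n = 42 + 47 = 89)
s = 6269/11765 (s = -6269/(-11765) = -6269*(-1/11765) = 6269/11765 ≈ 0.53285)
(s - 25852)*(D(-120) + n) = (6269/11765 - 25852)*(sqrt(2)*sqrt(-120) + 89) = -304142511*(sqrt(2)*(2*I*sqrt(30)) + 89)/11765 = -304142511*(4*I*sqrt(15) + 89)/11765 = -304142511*(89 + 4*I*sqrt(15))/11765 = -27068683479/11765 - 1216570044*I*sqrt(15)/11765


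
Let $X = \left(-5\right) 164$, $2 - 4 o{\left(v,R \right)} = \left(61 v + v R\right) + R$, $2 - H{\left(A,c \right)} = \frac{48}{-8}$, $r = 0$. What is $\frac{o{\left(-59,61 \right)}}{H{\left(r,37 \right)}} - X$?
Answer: $\frac{33379}{32} \approx 1043.1$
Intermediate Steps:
$H{\left(A,c \right)} = 8$ ($H{\left(A,c \right)} = 2 - \frac{48}{-8} = 2 - 48 \left(- \frac{1}{8}\right) = 2 - -6 = 2 + 6 = 8$)
$o{\left(v,R \right)} = \frac{1}{2} - \frac{61 v}{4} - \frac{R}{4} - \frac{R v}{4}$ ($o{\left(v,R \right)} = \frac{1}{2} - \frac{\left(61 v + v R\right) + R}{4} = \frac{1}{2} - \frac{\left(61 v + R v\right) + R}{4} = \frac{1}{2} - \frac{R + 61 v + R v}{4} = \frac{1}{2} - \left(\frac{R}{4} + \frac{61 v}{4} + \frac{R v}{4}\right) = \frac{1}{2} - \frac{61 v}{4} - \frac{R}{4} - \frac{R v}{4}$)
$X = -820$
$\frac{o{\left(-59,61 \right)}}{H{\left(r,37 \right)}} - X = \frac{\frac{1}{2} - - \frac{3599}{4} - \frac{61}{4} - \frac{61}{4} \left(-59\right)}{8} - -820 = \left(\frac{1}{2} + \frac{3599}{4} - \frac{61}{4} + \frac{3599}{4}\right) \frac{1}{8} + 820 = \frac{7139}{4} \cdot \frac{1}{8} + 820 = \frac{7139}{32} + 820 = \frac{33379}{32}$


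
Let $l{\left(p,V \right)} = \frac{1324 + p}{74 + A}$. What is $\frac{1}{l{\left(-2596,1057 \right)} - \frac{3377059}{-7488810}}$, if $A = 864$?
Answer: $- \frac{501750270}{454148927} \approx -1.1048$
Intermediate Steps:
$l{\left(p,V \right)} = \frac{662}{469} + \frac{p}{938}$ ($l{\left(p,V \right)} = \frac{1324 + p}{74 + 864} = \frac{1324 + p}{938} = \left(1324 + p\right) \frac{1}{938} = \frac{662}{469} + \frac{p}{938}$)
$\frac{1}{l{\left(-2596,1057 \right)} - \frac{3377059}{-7488810}} = \frac{1}{\left(\frac{662}{469} + \frac{1}{938} \left(-2596\right)\right) - \frac{3377059}{-7488810}} = \frac{1}{\left(\frac{662}{469} - \frac{1298}{469}\right) - - \frac{482437}{1069830}} = \frac{1}{- \frac{636}{469} + \frac{482437}{1069830}} = \frac{1}{- \frac{454148927}{501750270}} = - \frac{501750270}{454148927}$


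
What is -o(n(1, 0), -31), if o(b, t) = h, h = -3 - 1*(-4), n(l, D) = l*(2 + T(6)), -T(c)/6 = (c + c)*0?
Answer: -1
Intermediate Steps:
T(c) = 0 (T(c) = -6*(c + c)*0 = -6*2*c*0 = -6*0 = 0)
n(l, D) = 2*l (n(l, D) = l*(2 + 0) = l*2 = 2*l)
h = 1 (h = -3 + 4 = 1)
o(b, t) = 1
-o(n(1, 0), -31) = -1*1 = -1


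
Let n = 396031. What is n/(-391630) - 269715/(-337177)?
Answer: -27904059037/132048628510 ≈ -0.21132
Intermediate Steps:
n/(-391630) - 269715/(-337177) = 396031/(-391630) - 269715/(-337177) = 396031*(-1/391630) - 269715*(-1/337177) = -396031/391630 + 269715/337177 = -27904059037/132048628510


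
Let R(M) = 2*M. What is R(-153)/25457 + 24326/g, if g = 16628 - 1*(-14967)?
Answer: 609598912/804313915 ≈ 0.75791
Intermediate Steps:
g = 31595 (g = 16628 + 14967 = 31595)
R(-153)/25457 + 24326/g = (2*(-153))/25457 + 24326/31595 = -306*1/25457 + 24326*(1/31595) = -306/25457 + 24326/31595 = 609598912/804313915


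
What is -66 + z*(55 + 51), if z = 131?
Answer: 13820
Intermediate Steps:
-66 + z*(55 + 51) = -66 + 131*(55 + 51) = -66 + 131*106 = -66 + 13886 = 13820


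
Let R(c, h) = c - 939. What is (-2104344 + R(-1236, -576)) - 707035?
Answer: -2813554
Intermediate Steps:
R(c, h) = -939 + c
(-2104344 + R(-1236, -576)) - 707035 = (-2104344 + (-939 - 1236)) - 707035 = (-2104344 - 2175) - 707035 = -2106519 - 707035 = -2813554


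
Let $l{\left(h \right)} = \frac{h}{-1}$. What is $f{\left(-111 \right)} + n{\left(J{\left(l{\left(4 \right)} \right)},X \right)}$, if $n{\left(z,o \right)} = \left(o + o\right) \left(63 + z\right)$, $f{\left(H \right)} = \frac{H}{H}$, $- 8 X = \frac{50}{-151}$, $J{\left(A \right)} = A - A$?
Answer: $\frac{1877}{302} \approx 6.2152$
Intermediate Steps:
$l{\left(h \right)} = - h$ ($l{\left(h \right)} = h \left(-1\right) = - h$)
$J{\left(A \right)} = 0$
$X = \frac{25}{604}$ ($X = - \frac{50 \frac{1}{-151}}{8} = - \frac{50 \left(- \frac{1}{151}\right)}{8} = \left(- \frac{1}{8}\right) \left(- \frac{50}{151}\right) = \frac{25}{604} \approx 0.041391$)
$f{\left(H \right)} = 1$
$n{\left(z,o \right)} = 2 o \left(63 + z\right)$
$f{\left(-111 \right)} + n{\left(J{\left(l{\left(4 \right)} \right)},X \right)} = 1 + 2 \cdot \frac{25}{604} \left(63 + 0\right) = 1 + 2 \cdot \frac{25}{604} \cdot 63 = 1 + \frac{1575}{302} = \frac{1877}{302}$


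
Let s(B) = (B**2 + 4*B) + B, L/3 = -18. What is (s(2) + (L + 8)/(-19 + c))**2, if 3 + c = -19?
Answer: 384400/1681 ≈ 228.67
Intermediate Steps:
c = -22 (c = -3 - 19 = -22)
L = -54 (L = 3*(-18) = -54)
s(B) = B**2 + 5*B
(s(2) + (L + 8)/(-19 + c))**2 = (2*(5 + 2) + (-54 + 8)/(-19 - 22))**2 = (2*7 - 46/(-41))**2 = (14 - 46*(-1/41))**2 = (14 + 46/41)**2 = (620/41)**2 = 384400/1681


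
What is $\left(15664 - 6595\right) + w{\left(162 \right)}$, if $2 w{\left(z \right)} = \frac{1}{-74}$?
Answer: $\frac{1342211}{148} \approx 9069.0$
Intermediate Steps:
$w{\left(z \right)} = - \frac{1}{148}$ ($w{\left(z \right)} = \frac{1}{2 \left(-74\right)} = \frac{1}{2} \left(- \frac{1}{74}\right) = - \frac{1}{148}$)
$\left(15664 - 6595\right) + w{\left(162 \right)} = \left(15664 - 6595\right) - \frac{1}{148} = 9069 - \frac{1}{148} = \frac{1342211}{148}$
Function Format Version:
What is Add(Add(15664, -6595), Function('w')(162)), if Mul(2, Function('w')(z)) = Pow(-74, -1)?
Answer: Rational(1342211, 148) ≈ 9069.0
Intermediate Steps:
Function('w')(z) = Rational(-1, 148) (Function('w')(z) = Mul(Rational(1, 2), Pow(-74, -1)) = Mul(Rational(1, 2), Rational(-1, 74)) = Rational(-1, 148))
Add(Add(15664, -6595), Function('w')(162)) = Add(Add(15664, -6595), Rational(-1, 148)) = Add(9069, Rational(-1, 148)) = Rational(1342211, 148)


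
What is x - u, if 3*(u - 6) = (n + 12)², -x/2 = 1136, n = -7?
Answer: -6859/3 ≈ -2286.3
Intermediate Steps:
x = -2272 (x = -2*1136 = -2272)
u = 43/3 (u = 6 + (-7 + 12)²/3 = 6 + (⅓)*5² = 6 + (⅓)*25 = 6 + 25/3 = 43/3 ≈ 14.333)
x - u = -2272 - 1*43/3 = -2272 - 43/3 = -6859/3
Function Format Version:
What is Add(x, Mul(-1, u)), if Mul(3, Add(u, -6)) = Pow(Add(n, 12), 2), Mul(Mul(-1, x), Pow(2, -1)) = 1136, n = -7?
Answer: Rational(-6859, 3) ≈ -2286.3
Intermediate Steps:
x = -2272 (x = Mul(-2, 1136) = -2272)
u = Rational(43, 3) (u = Add(6, Mul(Rational(1, 3), Pow(Add(-7, 12), 2))) = Add(6, Mul(Rational(1, 3), Pow(5, 2))) = Add(6, Mul(Rational(1, 3), 25)) = Add(6, Rational(25, 3)) = Rational(43, 3) ≈ 14.333)
Add(x, Mul(-1, u)) = Add(-2272, Mul(-1, Rational(43, 3))) = Add(-2272, Rational(-43, 3)) = Rational(-6859, 3)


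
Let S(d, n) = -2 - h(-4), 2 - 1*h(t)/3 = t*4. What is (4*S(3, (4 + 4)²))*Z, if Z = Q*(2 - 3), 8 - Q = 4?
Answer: 896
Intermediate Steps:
Q = 4 (Q = 8 - 1*4 = 8 - 4 = 4)
h(t) = 6 - 12*t (h(t) = 6 - 3*t*4 = 6 - 12*t)
S(d, n) = -56 (S(d, n) = -2 - (6 - 12*(-4)) = -2 - (6 + 48) = -2 - 1*54 = -2 - 54 = -56)
Z = -4 (Z = 4*(2 - 3) = 4*(-1) = -4)
(4*S(3, (4 + 4)²))*Z = (4*(-56))*(-4) = -224*(-4) = 896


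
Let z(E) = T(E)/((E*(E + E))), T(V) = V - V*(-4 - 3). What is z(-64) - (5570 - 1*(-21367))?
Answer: -430993/16 ≈ -26937.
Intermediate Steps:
T(V) = 8*V (T(V) = V - V*(-7) = V - (-7)*V = V + 7*V = 8*V)
z(E) = 4/E (z(E) = (8*E)/((E*(E + E))) = (8*E)/((E*(2*E))) = (8*E)/((2*E**2)) = (8*E)*(1/(2*E**2)) = 4/E)
z(-64) - (5570 - 1*(-21367)) = 4/(-64) - (5570 - 1*(-21367)) = 4*(-1/64) - (5570 + 21367) = -1/16 - 1*26937 = -1/16 - 26937 = -430993/16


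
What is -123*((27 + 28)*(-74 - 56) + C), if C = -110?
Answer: 892980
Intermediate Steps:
-123*((27 + 28)*(-74 - 56) + C) = -123*((27 + 28)*(-74 - 56) - 110) = -123*(55*(-130) - 110) = -123*(-7150 - 110) = -123*(-7260) = 892980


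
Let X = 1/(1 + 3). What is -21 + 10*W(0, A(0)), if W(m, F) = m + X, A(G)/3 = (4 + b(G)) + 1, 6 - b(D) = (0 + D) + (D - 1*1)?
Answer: -37/2 ≈ -18.500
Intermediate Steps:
X = 1/4 ≈ 0.25000
b(D) = 7 - 2*D (b(D) = 6 - ((0 + D) + (D - 1*1)) = 6 - (D + (D - 1)) = 6 - (D + (-1 + D)) = 6 - (-1 + 2*D) = 6 + (1 - 2*D) = 7 - 2*D)
A(G) = 36 - 6*G (A(G) = 3*((4 + (7 - 2*G)) + 1) = 3*((11 - 2*G) + 1) = 3*(12 - 2*G) = 36 - 6*G)
W(m, F) = 1/4 + m (W(m, F) = m + 1/4 = 1/4 + m)
-21 + 10*W(0, A(0)) = -21 + 10*(1/4 + 0) = -21 + 10*(1/4) = -21 + 5/2 = -37/2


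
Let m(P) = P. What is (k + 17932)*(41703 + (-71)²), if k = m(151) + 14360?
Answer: 1516515592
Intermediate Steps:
k = 14511 (k = 151 + 14360 = 14511)
(k + 17932)*(41703 + (-71)²) = (14511 + 17932)*(41703 + (-71)²) = 32443*(41703 + 5041) = 32443*46744 = 1516515592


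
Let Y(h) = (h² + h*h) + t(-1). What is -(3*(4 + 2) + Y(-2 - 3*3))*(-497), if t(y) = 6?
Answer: 132202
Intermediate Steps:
Y(h) = 6 + 2*h² (Y(h) = (h² + h*h) + 6 = (h² + h²) + 6 = 2*h² + 6 = 6 + 2*h²)
-(3*(4 + 2) + Y(-2 - 3*3))*(-497) = -(3*(4 + 2) + (6 + 2*(-2 - 3*3)²))*(-497) = -(3*6 + (6 + 2*(-2 - 9)²))*(-497) = -(18 + (6 + 2*(-11)²))*(-497) = -(18 + (6 + 2*121))*(-497) = -(18 + (6 + 242))*(-497) = -(18 + 248)*(-497) = -266*(-497) = -1*(-132202) = 132202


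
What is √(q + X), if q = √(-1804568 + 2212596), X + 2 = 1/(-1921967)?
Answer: √(-7387916220145 + 7387914298178*√102007)/1921967 ≈ 25.234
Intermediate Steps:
X = -3843935/1921967 (X = -2 + 1/(-1921967) = -2 - 1/1921967 = -3843935/1921967 ≈ -2.0000)
q = 2*√102007 (q = √408028 = 2*√102007 ≈ 638.77)
√(q + X) = √(2*√102007 - 3843935/1921967) = √(-3843935/1921967 + 2*√102007)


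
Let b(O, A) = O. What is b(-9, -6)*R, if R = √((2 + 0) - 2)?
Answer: 0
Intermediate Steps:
R = 0 (R = √(2 - 2) = √0 = 0)
b(-9, -6)*R = -9*0 = 0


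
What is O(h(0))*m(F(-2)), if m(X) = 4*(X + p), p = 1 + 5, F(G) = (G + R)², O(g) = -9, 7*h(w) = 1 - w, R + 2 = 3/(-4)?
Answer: -4113/4 ≈ -1028.3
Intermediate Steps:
R = -11/4 (R = -2 + 3/(-4) = -2 + 3*(-¼) = -2 - ¾ = -11/4 ≈ -2.7500)
h(w) = ⅐ - w/7 (h(w) = (1 - w)/7 = ⅐ - w/7)
F(G) = (-11/4 + G)² (F(G) = (G - 11/4)² = (-11/4 + G)²)
p = 6
m(X) = 24 + 4*X (m(X) = 4*(X + 6) = 4*(6 + X) = 24 + 4*X)
O(h(0))*m(F(-2)) = -9*(24 + 4*((-11 + 4*(-2))²/16)) = -9*(24 + 4*((-11 - 8)²/16)) = -9*(24 + 4*((1/16)*(-19)²)) = -9*(24 + 4*((1/16)*361)) = -9*(24 + 4*(361/16)) = -9*(24 + 361/4) = -9*457/4 = -4113/4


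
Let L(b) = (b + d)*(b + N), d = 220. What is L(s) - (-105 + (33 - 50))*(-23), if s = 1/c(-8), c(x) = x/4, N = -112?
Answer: -109999/4 ≈ -27500.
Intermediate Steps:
c(x) = x/4 (c(x) = x*(1/4) = x/4)
s = -1/2 (s = 1/((1/4)*(-8)) = 1/(-2) = -1/2 ≈ -0.50000)
L(b) = (-112 + b)*(220 + b) (L(b) = (b + 220)*(b - 112) = (220 + b)*(-112 + b) = (-112 + b)*(220 + b))
L(s) - (-105 + (33 - 50))*(-23) = (-24640 + (-1/2)**2 + 108*(-1/2)) - (-105 + (33 - 50))*(-23) = (-24640 + 1/4 - 54) - (-105 - 17)*(-23) = -98775/4 - (-122)*(-23) = -98775/4 - 1*2806 = -98775/4 - 2806 = -109999/4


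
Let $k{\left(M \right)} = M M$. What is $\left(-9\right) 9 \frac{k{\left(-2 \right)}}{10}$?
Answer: $- \frac{162}{5} \approx -32.4$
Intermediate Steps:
$k{\left(M \right)} = M^{2}$
$\left(-9\right) 9 \frac{k{\left(-2 \right)}}{10} = \left(-9\right) 9 \frac{\left(-2\right)^{2}}{10} = - 81 \cdot 4 \cdot \frac{1}{10} = \left(-81\right) \frac{2}{5} = - \frac{162}{5}$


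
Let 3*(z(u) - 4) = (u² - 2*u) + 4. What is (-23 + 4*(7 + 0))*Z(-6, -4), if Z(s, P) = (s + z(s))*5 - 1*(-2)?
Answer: 1180/3 ≈ 393.33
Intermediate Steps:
z(u) = 16/3 - 2*u/3 + u²/3 (z(u) = 4 + ((u² - 2*u) + 4)/3 = 4 + (4 + u² - 2*u)/3 = 4 + (4/3 - 2*u/3 + u²/3) = 16/3 - 2*u/3 + u²/3)
Z(s, P) = 86/3 + 5*s/3 + 5*s²/3 (Z(s, P) = (s + (16/3 - 2*s/3 + s²/3))*5 - 1*(-2) = (16/3 + s/3 + s²/3)*5 + 2 = (80/3 + 5*s/3 + 5*s²/3) + 2 = 86/3 + 5*s/3 + 5*s²/3)
(-23 + 4*(7 + 0))*Z(-6, -4) = (-23 + 4*(7 + 0))*(86/3 + (5/3)*(-6) + (5/3)*(-6)²) = (-23 + 4*7)*(86/3 - 10 + (5/3)*36) = (-23 + 28)*(86/3 - 10 + 60) = 5*(236/3) = 1180/3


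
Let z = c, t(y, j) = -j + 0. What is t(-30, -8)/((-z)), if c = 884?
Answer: -2/221 ≈ -0.0090498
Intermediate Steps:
t(y, j) = -j
z = 884
t(-30, -8)/((-z)) = (-1*(-8))/((-1*884)) = 8/(-884) = 8*(-1/884) = -2/221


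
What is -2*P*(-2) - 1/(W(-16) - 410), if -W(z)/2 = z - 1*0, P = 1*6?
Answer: 9073/378 ≈ 24.003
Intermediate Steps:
P = 6
W(z) = -2*z (W(z) = -2*(z - 1*0) = -2*(z + 0) = -2*z)
-2*P*(-2) - 1/(W(-16) - 410) = -2*6*(-2) - 1/(-2*(-16) - 410) = -12*(-2) - 1/(32 - 410) = 24 - 1/(-378) = 24 - 1*(-1/378) = 24 + 1/378 = 9073/378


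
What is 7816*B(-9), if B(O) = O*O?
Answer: 633096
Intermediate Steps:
B(O) = O²
7816*B(-9) = 7816*(-9)² = 7816*81 = 633096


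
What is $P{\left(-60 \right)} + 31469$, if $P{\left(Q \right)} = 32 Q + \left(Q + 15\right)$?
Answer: $29504$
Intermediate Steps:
$P{\left(Q \right)} = 15 + 33 Q$ ($P{\left(Q \right)} = 32 Q + \left(15 + Q\right) = 15 + 33 Q$)
$P{\left(-60 \right)} + 31469 = \left(15 + 33 \left(-60\right)\right) + 31469 = \left(15 - 1980\right) + 31469 = -1965 + 31469 = 29504$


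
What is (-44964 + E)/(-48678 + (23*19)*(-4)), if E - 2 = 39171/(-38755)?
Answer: 1742541481/1954259630 ≈ 0.89166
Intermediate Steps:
E = 38339/38755 (E = 2 + 39171/(-38755) = 2 + 39171*(-1/38755) = 2 - 39171/38755 = 38339/38755 ≈ 0.98927)
(-44964 + E)/(-48678 + (23*19)*(-4)) = (-44964 + 38339/38755)/(-48678 + (23*19)*(-4)) = -1742541481/(38755*(-48678 + 437*(-4))) = -1742541481/(38755*(-48678 - 1748)) = -1742541481/38755/(-50426) = -1742541481/38755*(-1/50426) = 1742541481/1954259630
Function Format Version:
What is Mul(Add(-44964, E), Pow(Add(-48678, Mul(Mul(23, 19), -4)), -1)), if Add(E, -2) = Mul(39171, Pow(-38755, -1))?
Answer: Rational(1742541481, 1954259630) ≈ 0.89166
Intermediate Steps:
E = Rational(38339, 38755) (E = Add(2, Mul(39171, Pow(-38755, -1))) = Add(2, Mul(39171, Rational(-1, 38755))) = Add(2, Rational(-39171, 38755)) = Rational(38339, 38755) ≈ 0.98927)
Mul(Add(-44964, E), Pow(Add(-48678, Mul(Mul(23, 19), -4)), -1)) = Mul(Add(-44964, Rational(38339, 38755)), Pow(Add(-48678, Mul(Mul(23, 19), -4)), -1)) = Mul(Rational(-1742541481, 38755), Pow(Add(-48678, Mul(437, -4)), -1)) = Mul(Rational(-1742541481, 38755), Pow(Add(-48678, -1748), -1)) = Mul(Rational(-1742541481, 38755), Pow(-50426, -1)) = Mul(Rational(-1742541481, 38755), Rational(-1, 50426)) = Rational(1742541481, 1954259630)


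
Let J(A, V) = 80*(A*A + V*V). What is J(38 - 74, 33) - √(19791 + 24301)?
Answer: 190800 - 2*√11023 ≈ 1.9059e+5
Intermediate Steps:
J(A, V) = 80*A² + 80*V² (J(A, V) = 80*(A² + V²) = 80*A² + 80*V²)
J(38 - 74, 33) - √(19791 + 24301) = (80*(38 - 74)² + 80*33²) - √(19791 + 24301) = (80*(-36)² + 80*1089) - √44092 = (80*1296 + 87120) - 2*√11023 = (103680 + 87120) - 2*√11023 = 190800 - 2*√11023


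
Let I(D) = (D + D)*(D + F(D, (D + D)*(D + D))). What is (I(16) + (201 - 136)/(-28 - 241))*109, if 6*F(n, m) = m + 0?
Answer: 525411065/807 ≈ 6.5107e+5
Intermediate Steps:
F(n, m) = m/6 (F(n, m) = (m + 0)/6 = m/6)
I(D) = 2*D*(D + 2*D**2/3) (I(D) = (D + D)*(D + ((D + D)*(D + D))/6) = (2*D)*(D + ((2*D)*(2*D))/6) = (2*D)*(D + (4*D**2)/6) = (2*D)*(D + 2*D**2/3) = 2*D*(D + 2*D**2/3))
(I(16) + (201 - 136)/(-28 - 241))*109 = (16**2*(2 + (4/3)*16) + (201 - 136)/(-28 - 241))*109 = (256*(2 + 64/3) + 65/(-269))*109 = (256*(70/3) + 65*(-1/269))*109 = (17920/3 - 65/269)*109 = (4820285/807)*109 = 525411065/807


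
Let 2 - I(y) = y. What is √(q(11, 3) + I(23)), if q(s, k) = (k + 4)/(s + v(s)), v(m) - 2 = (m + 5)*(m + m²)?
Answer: I*√3792530/425 ≈ 4.5822*I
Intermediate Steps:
I(y) = 2 - y
v(m) = 2 + (5 + m)*(m + m²) (v(m) = 2 + (m + 5)*(m + m²) = 2 + (5 + m)*(m + m²))
q(s, k) = (4 + k)/(2 + s³ + 6*s + 6*s²) (q(s, k) = (k + 4)/(s + (2 + s³ + 5*s + 6*s²)) = (4 + k)/(2 + s³ + 6*s + 6*s²))
√(q(11, 3) + I(23)) = √((4 + 3)/(2 + 11³ + 6*11 + 6*11²) + (2 - 1*23)) = √(7/(2 + 1331 + 66 + 6*121) + (2 - 23)) = √(7/(2 + 1331 + 66 + 726) - 21) = √(7/2125 - 21) = √(-44618/2125) = I*√3792530/425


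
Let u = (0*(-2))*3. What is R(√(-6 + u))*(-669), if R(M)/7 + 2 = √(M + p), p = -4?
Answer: 9366 - 4683*√(-4 + I*√6) ≈ 6614.5 - 9761.8*I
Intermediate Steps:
u = 0 (u = 0*3 = 0)
R(M) = -14 + 7*√(-4 + M) (R(M) = -14 + 7*√(M - 4) = -14 + 7*√(-4 + M))
R(√(-6 + u))*(-669) = (-14 + 7*√(-4 + √(-6 + 0)))*(-669) = (-14 + 7*√(-4 + √(-6)))*(-669) = (-14 + 7*√(-4 + I*√6))*(-669) = 9366 - 4683*√(-4 + I*√6)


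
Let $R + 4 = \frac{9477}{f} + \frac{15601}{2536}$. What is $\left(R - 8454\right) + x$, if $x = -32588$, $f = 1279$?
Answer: $- \frac{133090519673}{3243544} \approx -41032.0$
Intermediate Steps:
$R = \frac{31013175}{3243544}$ ($R = -4 + \left(\frac{9477}{1279} + \frac{15601}{2536}\right) = -4 + \frac{43987351}{3243544} = \frac{31013175}{3243544} \approx 9.5615$)
$\left(R - 8454\right) + x = \left(\frac{31013175}{3243544} - 8454\right) - 32588 = - \frac{27389907801}{3243544} - 32588 = - \frac{133090519673}{3243544}$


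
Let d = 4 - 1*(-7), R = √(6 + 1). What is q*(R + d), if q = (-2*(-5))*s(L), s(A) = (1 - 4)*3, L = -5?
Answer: -990 - 90*√7 ≈ -1228.1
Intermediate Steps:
R = √7 ≈ 2.6458
s(A) = -9 (s(A) = -3*3 = -9)
d = 11 (d = 4 + 7 = 11)
q = -90 (q = -2*(-5)*(-9) = 10*(-9) = -90)
q*(R + d) = -90*(√7 + 11) = -90*(11 + √7) = -990 - 90*√7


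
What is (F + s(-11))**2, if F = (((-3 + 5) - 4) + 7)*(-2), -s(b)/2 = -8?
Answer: 36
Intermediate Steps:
s(b) = 16 (s(b) = -2*(-8) = 16)
F = -10 (F = ((2 - 4) + 7)*(-2) = (-2 + 7)*(-2) = 5*(-2) = -10)
(F + s(-11))**2 = (-10 + 16)**2 = 6**2 = 36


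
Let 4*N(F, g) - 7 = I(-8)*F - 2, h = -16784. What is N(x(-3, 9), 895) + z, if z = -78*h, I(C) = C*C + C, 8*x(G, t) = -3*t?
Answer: 1309106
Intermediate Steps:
x(G, t) = -3*t/8 (x(G, t) = (-3*t)/8 = -3*t/8)
I(C) = C + C**2 (I(C) = C**2 + C = C + C**2)
N(F, g) = 5/4 + 14*F (N(F, g) = 7/4 + ((-8*(1 - 8))*F - 2)/4 = 7/4 + ((-8*(-7))*F - 2)/4 = 7/4 + (56*F - 2)/4 = 7/4 + (-2 + 56*F)/4 = 7/4 + (-1/2 + 14*F) = 5/4 + 14*F)
z = 1309152 (z = -78*(-16784) = 1309152)
N(x(-3, 9), 895) + z = (5/4 + 14*(-3/8*9)) + 1309152 = (5/4 + 14*(-27/8)) + 1309152 = (5/4 - 189/4) + 1309152 = -46 + 1309152 = 1309106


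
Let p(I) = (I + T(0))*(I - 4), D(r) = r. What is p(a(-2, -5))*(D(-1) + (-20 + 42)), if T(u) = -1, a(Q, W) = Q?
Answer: 378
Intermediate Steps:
p(I) = (-1 + I)*(-4 + I) (p(I) = (I - 1)*(I - 4) = (-1 + I)*(-4 + I))
p(a(-2, -5))*(D(-1) + (-20 + 42)) = (4 + (-2)² - 5*(-2))*(-1 + (-20 + 42)) = (4 + 4 + 10)*(-1 + 22) = 18*21 = 378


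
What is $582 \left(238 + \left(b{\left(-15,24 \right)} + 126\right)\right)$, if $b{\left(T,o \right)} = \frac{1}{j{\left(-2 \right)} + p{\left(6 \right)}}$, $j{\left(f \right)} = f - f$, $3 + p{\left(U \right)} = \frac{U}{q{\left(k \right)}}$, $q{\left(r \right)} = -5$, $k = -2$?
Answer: $\frac{1481966}{7} \approx 2.1171 \cdot 10^{5}$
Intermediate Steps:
$p{\left(U \right)} = -3 - \frac{U}{5}$ ($p{\left(U \right)} = -3 + \frac{U}{-5} = -3 + U \left(- \frac{1}{5}\right) = -3 - \frac{U}{5}$)
$j{\left(f \right)} = 0$
$b{\left(T,o \right)} = - \frac{5}{21}$ ($b{\left(T,o \right)} = \frac{1}{0 - \frac{21}{5}} = \frac{1}{- \frac{21}{5}} = - \frac{5}{21}$)
$582 \left(238 + \left(b{\left(-15,24 \right)} + 126\right)\right) = 582 \left(238 + \left(- \frac{5}{21} + 126\right)\right) = 582 \left(238 + \frac{2641}{21}\right) = 582 \cdot \frac{7639}{21} = \frac{1481966}{7}$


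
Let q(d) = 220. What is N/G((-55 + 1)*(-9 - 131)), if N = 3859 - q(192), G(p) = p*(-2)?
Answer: -1213/5040 ≈ -0.24067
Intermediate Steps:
G(p) = -2*p
N = 3639 (N = 3859 - 1*220 = 3859 - 220 = 3639)
N/G((-55 + 1)*(-9 - 131)) = 3639/((-2*(-55 + 1)*(-9 - 131))) = 3639/((-(-108)*(-140))) = 3639/((-2*7560)) = 3639/(-15120) = 3639*(-1/15120) = -1213/5040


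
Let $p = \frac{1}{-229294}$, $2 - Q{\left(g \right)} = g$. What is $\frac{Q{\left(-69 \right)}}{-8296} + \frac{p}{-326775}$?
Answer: $- \frac{2659927909027}{310799464333800} \approx -0.0085583$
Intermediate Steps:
$Q{\left(g \right)} = 2 - g$
$p = - \frac{1}{229294} \approx -4.3612 \cdot 10^{-6}$
$\frac{Q{\left(-69 \right)}}{-8296} + \frac{p}{-326775} = \frac{2 - -69}{-8296} - \frac{1}{229294 \left(-326775\right)} = \left(2 + 69\right) \left(- \frac{1}{8296}\right) - - \frac{1}{74927546850} = 71 \left(- \frac{1}{8296}\right) + \frac{1}{74927546850} = - \frac{71}{8296} + \frac{1}{74927546850} = - \frac{2659927909027}{310799464333800}$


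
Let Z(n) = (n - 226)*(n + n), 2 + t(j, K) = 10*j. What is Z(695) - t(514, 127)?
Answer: 646772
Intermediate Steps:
t(j, K) = -2 + 10*j
Z(n) = 2*n*(-226 + n) (Z(n) = (-226 + n)*(2*n) = 2*n*(-226 + n))
Z(695) - t(514, 127) = 2*695*(-226 + 695) - (-2 + 10*514) = 2*695*469 - (-2 + 5140) = 651910 - 1*5138 = 651910 - 5138 = 646772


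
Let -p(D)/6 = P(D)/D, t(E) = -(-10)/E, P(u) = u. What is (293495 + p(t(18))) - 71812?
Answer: 221677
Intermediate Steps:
t(E) = 10/E
p(D) = -6 (p(D) = -6*D/D = -6*1 = -6)
(293495 + p(t(18))) - 71812 = (293495 - 6) - 71812 = 293489 - 71812 = 221677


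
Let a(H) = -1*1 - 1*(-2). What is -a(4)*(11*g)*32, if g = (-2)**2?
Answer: -1408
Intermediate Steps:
a(H) = 1 (a(H) = -1 + 2 = 1)
g = 4
-a(4)*(11*g)*32 = -1*(11*4)*32 = -1*44*32 = -44*32 = -1*1408 = -1408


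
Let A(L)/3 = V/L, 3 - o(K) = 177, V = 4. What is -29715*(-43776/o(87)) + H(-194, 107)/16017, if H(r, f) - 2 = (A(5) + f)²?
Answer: -28937462531163/3870775 ≈ -7.4759e+6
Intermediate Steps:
o(K) = -174 (o(K) = 3 - 1*177 = 3 - 177 = -174)
A(L) = 12/L (A(L) = 3*(4/L) = 12/L)
H(r, f) = 2 + (12/5 + f)²
-29715*(-43776/o(87)) + H(-194, 107)/16017 = -29715/((-(-174)/43776)) + (2 + (12 + 5*107)²/25)/16017 = -29715/((-(-174)/43776)) + (2 + (12 + 535)²/25)*(1/16017) = -29715/((-1*(-29/7296))) + (2 + (1/25)*547²)*(1/16017) = -29715/29/7296 + (2 + (1/25)*299209)*(1/16017) = -29715*7296/29 + (2 + 299209/25)*(1/16017) = -216800640/29 + (299259/25)*(1/16017) = -216800640/29 + 99753/133475 = -28937462531163/3870775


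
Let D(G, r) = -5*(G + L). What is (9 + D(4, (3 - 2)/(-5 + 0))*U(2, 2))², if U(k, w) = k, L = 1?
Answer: 1681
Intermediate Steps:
D(G, r) = -5 - 5*G (D(G, r) = -5*(G + 1) = -5*(1 + G) = -5 - 5*G)
(9 + D(4, (3 - 2)/(-5 + 0))*U(2, 2))² = (9 + (-5 - 5*4)*2)² = (9 + (-5 - 20)*2)² = (9 - 25*2)² = (9 - 50)² = (-41)² = 1681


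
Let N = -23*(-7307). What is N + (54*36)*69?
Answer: 302197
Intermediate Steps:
N = 168061
N + (54*36)*69 = 168061 + (54*36)*69 = 168061 + 1944*69 = 168061 + 134136 = 302197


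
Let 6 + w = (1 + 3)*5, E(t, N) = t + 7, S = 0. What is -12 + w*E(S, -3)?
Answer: 86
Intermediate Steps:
E(t, N) = 7 + t
w = 14 (w = -6 + (1 + 3)*5 = -6 + 4*5 = -6 + 20 = 14)
-12 + w*E(S, -3) = -12 + 14*(7 + 0) = -12 + 14*7 = -12 + 98 = 86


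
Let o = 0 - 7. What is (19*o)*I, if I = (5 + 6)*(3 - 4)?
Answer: 1463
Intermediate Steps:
o = -7
I = -11 (I = 11*(-1) = -11)
(19*o)*I = (19*(-7))*(-11) = -133*(-11) = 1463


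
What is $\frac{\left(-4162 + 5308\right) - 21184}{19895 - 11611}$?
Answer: $- \frac{10019}{4142} \approx -2.4189$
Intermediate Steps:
$\frac{\left(-4162 + 5308\right) - 21184}{19895 - 11611} = \frac{1146 - 21184}{8284} = \left(-20038\right) \frac{1}{8284} = - \frac{10019}{4142}$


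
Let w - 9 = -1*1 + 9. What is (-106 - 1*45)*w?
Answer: -2567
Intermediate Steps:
w = 17 (w = 9 + (-1*1 + 9) = 9 + (-1 + 9) = 9 + 8 = 17)
(-106 - 1*45)*w = (-106 - 1*45)*17 = (-106 - 45)*17 = -151*17 = -2567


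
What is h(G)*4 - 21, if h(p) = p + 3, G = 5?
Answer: 11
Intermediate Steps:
h(p) = 3 + p
h(G)*4 - 21 = (3 + 5)*4 - 21 = 8*4 - 21 = 32 - 21 = 11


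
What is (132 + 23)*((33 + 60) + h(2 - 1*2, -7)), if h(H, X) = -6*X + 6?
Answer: 21855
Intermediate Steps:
h(H, X) = 6 - 6*X
(132 + 23)*((33 + 60) + h(2 - 1*2, -7)) = (132 + 23)*((33 + 60) + (6 - 6*(-7))) = 155*(93 + (6 + 42)) = 155*(93 + 48) = 155*141 = 21855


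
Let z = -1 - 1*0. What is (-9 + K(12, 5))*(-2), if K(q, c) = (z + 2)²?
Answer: 16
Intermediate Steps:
z = -1 (z = -1 + 0 = -1)
K(q, c) = 1 (K(q, c) = (-1 + 2)² = 1² = 1)
(-9 + K(12, 5))*(-2) = (-9 + 1)*(-2) = -8*(-2) = 16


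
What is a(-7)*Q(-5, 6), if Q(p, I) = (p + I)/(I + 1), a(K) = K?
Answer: -1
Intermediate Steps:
Q(p, I) = (I + p)/(1 + I)
a(-7)*Q(-5, 6) = -7*(6 - 5)/(1 + 6) = -7/7 = -1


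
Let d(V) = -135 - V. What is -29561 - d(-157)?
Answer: -29583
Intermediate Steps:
-29561 - d(-157) = -29561 - (-135 - 1*(-157)) = -29561 - (-135 + 157) = -29561 - 1*22 = -29561 - 22 = -29583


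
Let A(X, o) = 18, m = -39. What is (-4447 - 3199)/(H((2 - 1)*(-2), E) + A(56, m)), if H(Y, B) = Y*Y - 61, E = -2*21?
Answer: 7646/39 ≈ 196.05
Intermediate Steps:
E = -42
H(Y, B) = -61 + Y² (H(Y, B) = Y² - 61 = -61 + Y²)
(-4447 - 3199)/(H((2 - 1)*(-2), E) + A(56, m)) = (-4447 - 3199)/((-61 + ((2 - 1)*(-2))²) + 18) = -7646/((-61 + (1*(-2))²) + 18) = -7646/((-61 + (-2)²) + 18) = -7646/((-61 + 4) + 18) = -7646/(-57 + 18) = -7646/(-39) = -7646*(-1/39) = 7646/39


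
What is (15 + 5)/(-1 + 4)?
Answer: 20/3 ≈ 6.6667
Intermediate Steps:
(15 + 5)/(-1 + 4) = 20/3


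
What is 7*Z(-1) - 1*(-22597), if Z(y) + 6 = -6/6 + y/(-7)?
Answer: 22549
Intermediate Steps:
Z(y) = -7 - y/7 (Z(y) = -6 + (-6/6 + y/(-7)) = -6 + (-6*⅙ + y*(-⅐)) = -6 + (-1 - y/7) = -7 - y/7)
7*Z(-1) - 1*(-22597) = 7*(-7 - ⅐*(-1)) - 1*(-22597) = 7*(-7 + ⅐) + 22597 = 7*(-48/7) + 22597 = -48 + 22597 = 22549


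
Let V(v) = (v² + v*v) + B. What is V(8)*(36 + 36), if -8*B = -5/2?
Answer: 18477/2 ≈ 9238.5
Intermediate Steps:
B = 5/16 (B = -(-5)/(8*2) = -⅛*(-5/2) = 5/16 ≈ 0.31250)
V(v) = 5/16 + 2*v² (V(v) = (v² + v*v) + 5/16 = (v² + v²) + 5/16 = 2*v² + 5/16 = 5/16 + 2*v²)
V(8)*(36 + 36) = (5/16 + 2*8²)*(36 + 36) = (5/16 + 2*64)*72 = (5/16 + 128)*72 = (2053/16)*72 = 18477/2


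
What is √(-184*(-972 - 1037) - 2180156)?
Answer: 10*I*√18105 ≈ 1345.5*I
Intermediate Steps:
√(-184*(-972 - 1037) - 2180156) = √(-184*(-2009) - 2180156) = √(369656 - 2180156) = √(-1810500) = 10*I*√18105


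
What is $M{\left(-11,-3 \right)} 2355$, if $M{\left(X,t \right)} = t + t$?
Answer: $-14130$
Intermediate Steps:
$M{\left(X,t \right)} = 2 t$
$M{\left(-11,-3 \right)} 2355 = 2 \left(-3\right) 2355 = \left(-6\right) 2355 = -14130$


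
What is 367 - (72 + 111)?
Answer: 184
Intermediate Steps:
367 - (72 + 111) = 367 - 1*183 = 367 - 183 = 184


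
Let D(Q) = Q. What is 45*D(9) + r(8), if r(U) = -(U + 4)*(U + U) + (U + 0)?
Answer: 221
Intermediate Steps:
r(U) = U - 2*U*(4 + U) (r(U) = -(4 + U)*2*U + U = -2*U*(4 + U) + U = U - 2*U*(4 + U))
45*D(9) + r(8) = 45*9 - 1*8*(7 + 2*8) = 405 - 1*8*(7 + 16) = 405 - 1*8*23 = 405 - 184 = 221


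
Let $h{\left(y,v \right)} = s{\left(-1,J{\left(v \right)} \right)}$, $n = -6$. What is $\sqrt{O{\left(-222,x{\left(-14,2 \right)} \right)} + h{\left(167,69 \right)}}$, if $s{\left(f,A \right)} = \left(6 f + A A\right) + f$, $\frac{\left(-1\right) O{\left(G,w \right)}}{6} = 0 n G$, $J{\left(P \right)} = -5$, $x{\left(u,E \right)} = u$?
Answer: $3 \sqrt{2} \approx 4.2426$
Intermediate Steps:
$O{\left(G,w \right)} = 0$ ($O{\left(G,w \right)} = - 6 \cdot 0 \left(-6\right) G = - 6 \cdot 0 G = \left(-6\right) 0 = 0$)
$s{\left(f,A \right)} = A^{2} + 7 f$ ($s{\left(f,A \right)} = \left(6 f + A^{2}\right) + f = \left(A^{2} + 6 f\right) + f = A^{2} + 7 f$)
$h{\left(y,v \right)} = 18$ ($h{\left(y,v \right)} = \left(-5\right)^{2} + 7 \left(-1\right) = 25 - 7 = 18$)
$\sqrt{O{\left(-222,x{\left(-14,2 \right)} \right)} + h{\left(167,69 \right)}} = \sqrt{0 + 18} = \sqrt{18} = 3 \sqrt{2}$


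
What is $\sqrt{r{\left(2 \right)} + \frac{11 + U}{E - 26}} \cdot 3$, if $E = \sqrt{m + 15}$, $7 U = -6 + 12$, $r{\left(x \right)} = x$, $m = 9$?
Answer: $\frac{3 \sqrt{3934 - 392 \sqrt{6}}}{14 \sqrt{13 - \sqrt{6}}} \approx 3.5976$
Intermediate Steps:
$U = \frac{6}{7}$ ($U = \frac{-6 + 12}{7} = \frac{1}{7} \cdot 6 = \frac{6}{7} \approx 0.85714$)
$E = 2 \sqrt{6}$ ($E = \sqrt{9 + 15} = \sqrt{24} = 2 \sqrt{6} \approx 4.899$)
$\sqrt{r{\left(2 \right)} + \frac{11 + U}{E - 26}} \cdot 3 = \sqrt{2 + \frac{11 + \frac{6}{7}}{2 \sqrt{6} - 26}} \cdot 3 = \sqrt{2 + \frac{83}{7 \left(-26 + 2 \sqrt{6}\right)}} 3 = 3 \sqrt{2 + \frac{83}{7 \left(-26 + 2 \sqrt{6}\right)}}$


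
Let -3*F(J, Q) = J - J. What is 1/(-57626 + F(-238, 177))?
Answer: -1/57626 ≈ -1.7353e-5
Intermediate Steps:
F(J, Q) = 0 (F(J, Q) = -(J - J)/3 = -1/3*0 = 0)
1/(-57626 + F(-238, 177)) = 1/(-57626 + 0) = 1/(-57626) = -1/57626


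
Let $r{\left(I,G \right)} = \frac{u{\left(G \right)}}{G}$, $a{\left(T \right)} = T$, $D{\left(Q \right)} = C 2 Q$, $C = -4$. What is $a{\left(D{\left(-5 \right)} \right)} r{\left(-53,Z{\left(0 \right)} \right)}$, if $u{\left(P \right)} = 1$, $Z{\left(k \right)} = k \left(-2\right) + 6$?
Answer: $\frac{20}{3} \approx 6.6667$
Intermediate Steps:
$D{\left(Q \right)} = - 8 Q$ ($D{\left(Q \right)} = \left(-4\right) 2 Q = - 8 Q$)
$Z{\left(k \right)} = 6 - 2 k$ ($Z{\left(k \right)} = - 2 k + 6 = 6 - 2 k$)
$r{\left(I,G \right)} = \frac{1}{G}$ ($r{\left(I,G \right)} = 1 \frac{1}{G} = \frac{1}{G}$)
$a{\left(D{\left(-5 \right)} \right)} r{\left(-53,Z{\left(0 \right)} \right)} = \frac{\left(-8\right) \left(-5\right)}{6 - 0} = \frac{40}{6 + 0} = \frac{40}{6} = 40 \cdot \frac{1}{6} = \frac{20}{3}$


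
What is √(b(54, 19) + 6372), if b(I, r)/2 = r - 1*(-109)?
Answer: 2*√1657 ≈ 81.412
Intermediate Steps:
b(I, r) = 218 + 2*r (b(I, r) = 2*(r - 1*(-109)) = 2*(r + 109) = 2*(109 + r) = 218 + 2*r)
√(b(54, 19) + 6372) = √((218 + 2*19) + 6372) = √((218 + 38) + 6372) = √(256 + 6372) = √6628 = 2*√1657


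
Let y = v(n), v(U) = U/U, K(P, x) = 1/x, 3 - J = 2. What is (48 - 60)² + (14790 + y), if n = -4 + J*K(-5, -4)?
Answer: 14935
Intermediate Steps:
J = 1 (J = 3 - 1*2 = 3 - 2 = 1)
K(P, x) = 1/x
n = -17/4 (n = -4 + 1/(-4) = -4 + 1*(-¼) = -4 - ¼ = -17/4 ≈ -4.2500)
v(U) = 1
y = 1
(48 - 60)² + (14790 + y) = (48 - 60)² + (14790 + 1) = (-12)² + 14791 = 144 + 14791 = 14935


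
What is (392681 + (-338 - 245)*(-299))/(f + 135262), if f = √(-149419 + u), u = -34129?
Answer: 19173320869/4573998048 - 283499*I*√45887/4573998048 ≈ 4.1918 - 0.013277*I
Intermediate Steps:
f = 2*I*√45887 (f = √(-149419 - 34129) = √(-183548) = 2*I*√45887 ≈ 428.42*I)
(392681 + (-338 - 245)*(-299))/(f + 135262) = (392681 + (-338 - 245)*(-299))/(2*I*√45887 + 135262) = (392681 - 583*(-299))/(135262 + 2*I*√45887) = (392681 + 174317)/(135262 + 2*I*√45887) = 566998/(135262 + 2*I*√45887)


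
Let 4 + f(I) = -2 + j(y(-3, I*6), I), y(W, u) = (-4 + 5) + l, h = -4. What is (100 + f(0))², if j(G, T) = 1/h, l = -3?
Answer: 140625/16 ≈ 8789.1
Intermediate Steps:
y(W, u) = -2 (y(W, u) = (-4 + 5) - 3 = 1 - 3 = -2)
j(G, T) = -¼ (j(G, T) = 1/(-4) = -¼)
f(I) = -25/4 (f(I) = -4 + (-2 - ¼) = -4 - 9/4 = -25/4)
(100 + f(0))² = (100 - 25/4)² = (375/4)² = 140625/16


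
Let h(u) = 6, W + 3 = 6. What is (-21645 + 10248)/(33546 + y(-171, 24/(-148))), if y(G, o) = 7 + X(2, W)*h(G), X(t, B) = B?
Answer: -11397/33571 ≈ -0.33949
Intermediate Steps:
W = 3 (W = -3 + 6 = 3)
y(G, o) = 25 (y(G, o) = 7 + 3*6 = 7 + 18 = 25)
(-21645 + 10248)/(33546 + y(-171, 24/(-148))) = (-21645 + 10248)/(33546 + 25) = -11397/33571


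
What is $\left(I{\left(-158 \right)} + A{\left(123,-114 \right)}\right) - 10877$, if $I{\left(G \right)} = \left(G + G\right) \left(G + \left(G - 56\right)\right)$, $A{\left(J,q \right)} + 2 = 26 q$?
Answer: $103709$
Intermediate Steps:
$A{\left(J,q \right)} = -2 + 26 q$
$I{\left(G \right)} = 2 G \left(-56 + 2 G\right)$ ($I{\left(G \right)} = 2 G \left(G + \left(G - 56\right)\right) = 2 G \left(G + \left(-56 + G\right)\right) = 2 G \left(-56 + 2 G\right)$)
$\left(I{\left(-158 \right)} + A{\left(123,-114 \right)}\right) - 10877 = \left(4 \left(-158\right) \left(-28 - 158\right) + \left(-2 + 26 \left(-114\right)\right)\right) - 10877 = \left(4 \left(-158\right) \left(-186\right) - 2966\right) - 10877 = \left(117552 - 2966\right) - 10877 = 114586 - 10877 = 103709$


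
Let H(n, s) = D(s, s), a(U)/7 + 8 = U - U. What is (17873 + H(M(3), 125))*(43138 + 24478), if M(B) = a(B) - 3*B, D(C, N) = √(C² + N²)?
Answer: 1208500768 + 8452000*√2 ≈ 1.2205e+9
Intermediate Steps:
a(U) = -56 (a(U) = -56 + 7*(U - U) = -56 + 7*0 = -56 + 0 = -56)
M(B) = -56 - 3*B
H(n, s) = √2*√(s²) (H(n, s) = √(s² + s²) = √(2*s²) = √2*√(s²))
(17873 + H(M(3), 125))*(43138 + 24478) = (17873 + √2*√(125²))*(43138 + 24478) = (17873 + √2*√15625)*67616 = (17873 + √2*125)*67616 = (17873 + 125*√2)*67616 = 1208500768 + 8452000*√2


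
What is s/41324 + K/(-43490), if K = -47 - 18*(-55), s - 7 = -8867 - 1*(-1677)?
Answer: -175678601/898590380 ≈ -0.19550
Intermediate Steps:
s = -7183 (s = 7 + (-8867 - 1*(-1677)) = 7 + (-8867 + 1677) = 7 - 7190 = -7183)
K = 943 (K = -47 + 990 = 943)
s/41324 + K/(-43490) = -7183/41324 + 943/(-43490) = -7183*1/41324 + 943*(-1/43490) = -7183/41324 - 943/43490 = -175678601/898590380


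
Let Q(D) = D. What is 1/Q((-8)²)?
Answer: 1/64 ≈ 0.015625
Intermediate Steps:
1/Q((-8)²) = 1/((-8)²) = 1/64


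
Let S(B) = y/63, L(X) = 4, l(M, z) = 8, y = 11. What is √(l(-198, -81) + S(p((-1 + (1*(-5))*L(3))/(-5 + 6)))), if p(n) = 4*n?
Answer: √3605/21 ≈ 2.8591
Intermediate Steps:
S(B) = 11/63
√(l(-198, -81) + S(p((-1 + (1*(-5))*L(3))/(-5 + 6)))) = √(8 + 11/63) = √(515/63) = √3605/21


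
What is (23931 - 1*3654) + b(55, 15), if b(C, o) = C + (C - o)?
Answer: 20372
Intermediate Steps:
b(C, o) = -o + 2*C
(23931 - 1*3654) + b(55, 15) = (23931 - 1*3654) + (-1*15 + 2*55) = (23931 - 3654) + (-15 + 110) = 20277 + 95 = 20372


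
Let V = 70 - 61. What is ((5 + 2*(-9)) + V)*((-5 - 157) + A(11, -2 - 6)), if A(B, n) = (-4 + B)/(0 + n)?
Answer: 1303/2 ≈ 651.50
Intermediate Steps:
V = 9
A(B, n) = (-4 + B)/n
((5 + 2*(-9)) + V)*((-5 - 157) + A(11, -2 - 6)) = ((5 + 2*(-9)) + 9)*((-5 - 157) + (-4 + 11)/(-2 - 6)) = ((5 - 18) + 9)*(-162 + 7/(-8)) = (-13 + 9)*(-162 - ⅛*7) = -4*(-162 - 7/8) = -4*(-1303/8) = 1303/2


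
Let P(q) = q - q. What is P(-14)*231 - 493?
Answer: -493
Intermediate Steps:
P(q) = 0
P(-14)*231 - 493 = 0*231 - 493 = 0 - 493 = -493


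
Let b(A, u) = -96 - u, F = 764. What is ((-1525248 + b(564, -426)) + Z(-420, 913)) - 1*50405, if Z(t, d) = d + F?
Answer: -1573646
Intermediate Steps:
Z(t, d) = 764 + d (Z(t, d) = d + 764 = 764 + d)
((-1525248 + b(564, -426)) + Z(-420, 913)) - 1*50405 = ((-1525248 + (-96 - 1*(-426))) + (764 + 913)) - 1*50405 = ((-1525248 + (-96 + 426)) + 1677) - 50405 = ((-1525248 + 330) + 1677) - 50405 = (-1524918 + 1677) - 50405 = -1523241 - 50405 = -1573646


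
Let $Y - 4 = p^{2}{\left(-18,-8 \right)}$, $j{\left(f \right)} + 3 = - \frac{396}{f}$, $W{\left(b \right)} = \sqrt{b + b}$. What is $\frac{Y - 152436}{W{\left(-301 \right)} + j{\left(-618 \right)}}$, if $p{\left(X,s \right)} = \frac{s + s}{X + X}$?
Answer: $\frac{3815215584}{6445667} + \frac{130989068384 i \sqrt{602}}{522099027} \approx 591.9 + 6155.7 i$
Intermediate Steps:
$W{\left(b \right)} = \sqrt{2} \sqrt{b}$ ($W{\left(b \right)} = \sqrt{2 b} = \sqrt{2} \sqrt{b}$)
$p{\left(X,s \right)} = \frac{s}{X}$ ($p{\left(X,s \right)} = \frac{2 s}{2 X} = 2 s \frac{1}{2 X} = \frac{s}{X}$)
$j{\left(f \right)} = -3 - \frac{396}{f}$
$Y = \frac{340}{81}$ ($Y = 4 + \left(- \frac{8}{-18}\right)^{2} = 4 + \left(\left(-8\right) \left(- \frac{1}{18}\right)\right)^{2} = 4 + \left(\frac{4}{9}\right)^{2} = 4 + \frac{16}{81} = \frac{340}{81} \approx 4.1975$)
$\frac{Y - 152436}{W{\left(-301 \right)} + j{\left(-618 \right)}} = \frac{\frac{340}{81} - 152436}{\sqrt{2} \sqrt{-301} - \left(3 + \frac{396}{-618}\right)} = - \frac{12346976}{81 \left(\sqrt{2} i \sqrt{301} - \frac{243}{103}\right)} = - \frac{12346976}{81 \left(i \sqrt{602} + \left(-3 + \frac{66}{103}\right)\right)} = - \frac{12346976}{81 \left(i \sqrt{602} - \frac{243}{103}\right)} = - \frac{12346976}{81 \left(- \frac{243}{103} + i \sqrt{602}\right)}$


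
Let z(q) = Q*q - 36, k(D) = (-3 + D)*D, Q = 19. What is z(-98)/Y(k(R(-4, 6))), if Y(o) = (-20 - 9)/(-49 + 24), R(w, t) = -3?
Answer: -47450/29 ≈ -1636.2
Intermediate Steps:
k(D) = D*(-3 + D)
z(q) = -36 + 19*q (z(q) = 19*q - 36 = -36 + 19*q)
Y(o) = 29/25 (Y(o) = -29/(-25) = -29*(-1/25) = 29/25)
z(-98)/Y(k(R(-4, 6))) = (-36 + 19*(-98))/(29/25) = (-36 - 1862)*(25/29) = -1898*25/29 = -47450/29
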